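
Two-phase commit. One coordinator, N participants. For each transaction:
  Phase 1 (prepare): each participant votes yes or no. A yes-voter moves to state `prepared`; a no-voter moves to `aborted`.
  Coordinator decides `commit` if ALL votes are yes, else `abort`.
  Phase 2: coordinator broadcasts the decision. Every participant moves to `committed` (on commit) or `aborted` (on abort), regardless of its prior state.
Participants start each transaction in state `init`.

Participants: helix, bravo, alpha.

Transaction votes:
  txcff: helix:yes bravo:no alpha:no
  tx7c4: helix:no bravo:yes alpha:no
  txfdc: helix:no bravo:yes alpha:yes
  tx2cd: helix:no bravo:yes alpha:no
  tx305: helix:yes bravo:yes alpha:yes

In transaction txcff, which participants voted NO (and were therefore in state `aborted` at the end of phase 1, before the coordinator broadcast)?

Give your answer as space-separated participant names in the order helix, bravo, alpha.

Txn txcff phase 1: helix yes -> prepared; bravo no -> aborted; alpha no -> aborted

Answer: bravo alpha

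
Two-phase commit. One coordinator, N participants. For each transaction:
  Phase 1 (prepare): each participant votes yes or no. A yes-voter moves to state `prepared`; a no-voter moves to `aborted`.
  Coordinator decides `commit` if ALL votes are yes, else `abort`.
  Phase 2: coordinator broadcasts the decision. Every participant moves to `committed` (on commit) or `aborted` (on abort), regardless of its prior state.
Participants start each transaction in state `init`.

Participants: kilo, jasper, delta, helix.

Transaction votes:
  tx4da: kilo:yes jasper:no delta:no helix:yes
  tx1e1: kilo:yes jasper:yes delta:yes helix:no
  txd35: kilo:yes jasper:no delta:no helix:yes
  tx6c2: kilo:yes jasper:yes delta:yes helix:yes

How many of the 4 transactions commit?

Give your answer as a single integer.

tx4da: no from jasper, delta -> abort (commits=0)
tx1e1: no from helix -> abort (commits=0)
txd35: no from jasper, delta -> abort (commits=0)
tx6c2: all yes -> commit (commits=1)

Answer: 1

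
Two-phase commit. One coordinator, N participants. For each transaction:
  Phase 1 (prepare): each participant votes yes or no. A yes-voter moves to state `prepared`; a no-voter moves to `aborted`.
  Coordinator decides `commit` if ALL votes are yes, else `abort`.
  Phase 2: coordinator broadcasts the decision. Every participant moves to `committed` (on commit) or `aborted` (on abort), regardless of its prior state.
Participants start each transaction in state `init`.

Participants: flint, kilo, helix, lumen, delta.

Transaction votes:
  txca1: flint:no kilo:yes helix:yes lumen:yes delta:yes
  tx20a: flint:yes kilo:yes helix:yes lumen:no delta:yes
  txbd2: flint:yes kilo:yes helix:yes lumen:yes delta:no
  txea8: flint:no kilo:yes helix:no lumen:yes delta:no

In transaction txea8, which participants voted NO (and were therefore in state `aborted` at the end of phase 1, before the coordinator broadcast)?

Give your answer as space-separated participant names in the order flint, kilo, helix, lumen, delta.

Txn txea8 phase 1: flint no -> aborted; kilo yes -> prepared; helix no -> aborted; lumen yes -> prepared; delta no -> aborted

Answer: flint helix delta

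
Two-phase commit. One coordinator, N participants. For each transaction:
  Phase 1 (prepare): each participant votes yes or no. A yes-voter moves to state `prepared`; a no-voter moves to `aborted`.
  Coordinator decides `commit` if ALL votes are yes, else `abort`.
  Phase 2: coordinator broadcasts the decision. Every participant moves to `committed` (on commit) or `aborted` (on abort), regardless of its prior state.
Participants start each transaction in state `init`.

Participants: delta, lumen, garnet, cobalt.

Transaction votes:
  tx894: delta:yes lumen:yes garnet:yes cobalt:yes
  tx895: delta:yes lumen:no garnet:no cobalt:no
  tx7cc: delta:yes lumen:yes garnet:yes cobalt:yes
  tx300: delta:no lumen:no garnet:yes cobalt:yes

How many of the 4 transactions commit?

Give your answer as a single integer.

tx894: all yes -> commit (commits=1)
tx895: no from lumen, garnet, cobalt -> abort (commits=1)
tx7cc: all yes -> commit (commits=2)
tx300: no from delta, lumen -> abort (commits=2)

Answer: 2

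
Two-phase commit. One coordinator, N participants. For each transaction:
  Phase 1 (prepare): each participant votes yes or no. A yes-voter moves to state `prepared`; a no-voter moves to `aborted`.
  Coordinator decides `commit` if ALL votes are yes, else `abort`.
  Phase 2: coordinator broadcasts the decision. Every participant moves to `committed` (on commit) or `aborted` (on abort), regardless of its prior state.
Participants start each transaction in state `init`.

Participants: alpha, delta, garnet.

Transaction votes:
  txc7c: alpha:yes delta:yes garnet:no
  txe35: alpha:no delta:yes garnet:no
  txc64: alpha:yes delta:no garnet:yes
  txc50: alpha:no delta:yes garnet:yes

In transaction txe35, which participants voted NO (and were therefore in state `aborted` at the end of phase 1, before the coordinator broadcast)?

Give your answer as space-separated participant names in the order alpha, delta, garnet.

Txn txe35 phase 1: alpha no -> aborted; delta yes -> prepared; garnet no -> aborted

Answer: alpha garnet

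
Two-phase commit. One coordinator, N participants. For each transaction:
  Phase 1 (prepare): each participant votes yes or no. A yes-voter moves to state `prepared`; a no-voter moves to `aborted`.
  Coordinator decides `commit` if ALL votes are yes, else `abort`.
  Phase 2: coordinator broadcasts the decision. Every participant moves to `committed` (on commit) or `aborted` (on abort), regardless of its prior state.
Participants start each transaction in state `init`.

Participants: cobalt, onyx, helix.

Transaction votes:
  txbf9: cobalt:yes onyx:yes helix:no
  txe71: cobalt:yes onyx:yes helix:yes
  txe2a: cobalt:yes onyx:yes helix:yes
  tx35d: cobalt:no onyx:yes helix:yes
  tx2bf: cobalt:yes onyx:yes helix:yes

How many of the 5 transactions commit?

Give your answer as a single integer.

txbf9: no from helix -> abort (commits=0)
txe71: all yes -> commit (commits=1)
txe2a: all yes -> commit (commits=2)
tx35d: no from cobalt -> abort (commits=2)
tx2bf: all yes -> commit (commits=3)

Answer: 3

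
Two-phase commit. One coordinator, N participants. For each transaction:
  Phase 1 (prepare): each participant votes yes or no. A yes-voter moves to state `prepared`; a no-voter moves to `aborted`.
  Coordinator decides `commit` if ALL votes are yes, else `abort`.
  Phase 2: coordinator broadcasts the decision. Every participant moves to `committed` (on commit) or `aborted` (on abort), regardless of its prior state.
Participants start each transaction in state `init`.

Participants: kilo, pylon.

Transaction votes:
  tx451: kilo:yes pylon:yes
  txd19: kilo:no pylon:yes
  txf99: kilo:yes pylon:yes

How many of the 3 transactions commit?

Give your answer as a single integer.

Answer: 2

Derivation:
tx451: all yes -> commit (commits=1)
txd19: no from kilo -> abort (commits=1)
txf99: all yes -> commit (commits=2)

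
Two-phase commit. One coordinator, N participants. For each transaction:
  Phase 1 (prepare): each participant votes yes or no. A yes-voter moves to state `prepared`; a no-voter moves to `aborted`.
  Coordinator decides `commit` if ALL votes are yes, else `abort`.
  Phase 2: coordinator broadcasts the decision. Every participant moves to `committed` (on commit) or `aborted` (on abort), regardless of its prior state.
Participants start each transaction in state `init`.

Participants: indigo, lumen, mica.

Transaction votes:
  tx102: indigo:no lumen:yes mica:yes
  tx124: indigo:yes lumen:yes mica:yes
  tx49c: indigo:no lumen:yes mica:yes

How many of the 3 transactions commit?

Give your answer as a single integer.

Answer: 1

Derivation:
tx102: no from indigo -> abort (commits=0)
tx124: all yes -> commit (commits=1)
tx49c: no from indigo -> abort (commits=1)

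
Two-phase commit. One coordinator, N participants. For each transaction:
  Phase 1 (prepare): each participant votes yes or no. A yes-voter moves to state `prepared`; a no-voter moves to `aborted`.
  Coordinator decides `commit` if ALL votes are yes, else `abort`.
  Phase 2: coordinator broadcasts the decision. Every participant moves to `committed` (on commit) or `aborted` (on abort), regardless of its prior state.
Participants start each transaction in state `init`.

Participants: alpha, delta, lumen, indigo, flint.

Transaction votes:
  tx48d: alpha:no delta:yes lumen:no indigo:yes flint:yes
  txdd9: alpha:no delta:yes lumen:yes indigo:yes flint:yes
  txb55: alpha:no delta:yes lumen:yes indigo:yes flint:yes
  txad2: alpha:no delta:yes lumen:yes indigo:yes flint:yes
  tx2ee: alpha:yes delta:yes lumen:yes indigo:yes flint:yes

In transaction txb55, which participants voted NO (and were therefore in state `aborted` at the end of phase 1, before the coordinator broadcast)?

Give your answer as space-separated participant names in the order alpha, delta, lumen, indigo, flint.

Answer: alpha

Derivation:
Txn txb55 phase 1: alpha no -> aborted; delta yes -> prepared; lumen yes -> prepared; indigo yes -> prepared; flint yes -> prepared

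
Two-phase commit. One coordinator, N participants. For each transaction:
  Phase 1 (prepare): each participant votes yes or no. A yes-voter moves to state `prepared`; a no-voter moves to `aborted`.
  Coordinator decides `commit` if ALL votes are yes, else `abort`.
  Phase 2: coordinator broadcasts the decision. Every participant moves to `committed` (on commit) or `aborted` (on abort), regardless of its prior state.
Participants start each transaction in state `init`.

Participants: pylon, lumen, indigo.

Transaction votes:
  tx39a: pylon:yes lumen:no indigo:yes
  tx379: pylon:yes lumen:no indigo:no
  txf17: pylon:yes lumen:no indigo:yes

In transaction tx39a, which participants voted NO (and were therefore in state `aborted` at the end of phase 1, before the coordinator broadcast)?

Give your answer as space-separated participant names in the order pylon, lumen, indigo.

Txn tx39a phase 1: pylon yes -> prepared; lumen no -> aborted; indigo yes -> prepared

Answer: lumen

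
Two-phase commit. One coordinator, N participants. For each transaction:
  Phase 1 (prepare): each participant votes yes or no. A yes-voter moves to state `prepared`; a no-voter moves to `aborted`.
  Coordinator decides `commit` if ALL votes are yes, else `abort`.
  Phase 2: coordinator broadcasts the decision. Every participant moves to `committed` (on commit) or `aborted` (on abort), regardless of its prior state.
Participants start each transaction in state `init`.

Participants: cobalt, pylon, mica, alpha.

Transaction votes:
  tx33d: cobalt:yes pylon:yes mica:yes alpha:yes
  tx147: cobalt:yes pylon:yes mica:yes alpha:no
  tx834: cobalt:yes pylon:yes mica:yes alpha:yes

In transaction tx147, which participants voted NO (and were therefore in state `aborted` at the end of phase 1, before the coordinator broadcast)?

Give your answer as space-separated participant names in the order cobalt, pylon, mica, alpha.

Answer: alpha

Derivation:
Txn tx147 phase 1: cobalt yes -> prepared; pylon yes -> prepared; mica yes -> prepared; alpha no -> aborted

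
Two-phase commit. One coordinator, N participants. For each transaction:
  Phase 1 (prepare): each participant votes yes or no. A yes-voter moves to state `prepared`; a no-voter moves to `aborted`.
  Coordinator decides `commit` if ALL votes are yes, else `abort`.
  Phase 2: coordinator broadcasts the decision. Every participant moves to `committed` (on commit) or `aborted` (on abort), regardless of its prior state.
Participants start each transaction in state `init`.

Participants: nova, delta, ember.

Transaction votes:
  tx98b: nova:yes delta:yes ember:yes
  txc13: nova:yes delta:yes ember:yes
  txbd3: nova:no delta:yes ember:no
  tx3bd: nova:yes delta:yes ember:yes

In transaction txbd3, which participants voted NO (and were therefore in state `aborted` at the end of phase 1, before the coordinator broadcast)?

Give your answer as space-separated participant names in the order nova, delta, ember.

Txn txbd3 phase 1: nova no -> aborted; delta yes -> prepared; ember no -> aborted

Answer: nova ember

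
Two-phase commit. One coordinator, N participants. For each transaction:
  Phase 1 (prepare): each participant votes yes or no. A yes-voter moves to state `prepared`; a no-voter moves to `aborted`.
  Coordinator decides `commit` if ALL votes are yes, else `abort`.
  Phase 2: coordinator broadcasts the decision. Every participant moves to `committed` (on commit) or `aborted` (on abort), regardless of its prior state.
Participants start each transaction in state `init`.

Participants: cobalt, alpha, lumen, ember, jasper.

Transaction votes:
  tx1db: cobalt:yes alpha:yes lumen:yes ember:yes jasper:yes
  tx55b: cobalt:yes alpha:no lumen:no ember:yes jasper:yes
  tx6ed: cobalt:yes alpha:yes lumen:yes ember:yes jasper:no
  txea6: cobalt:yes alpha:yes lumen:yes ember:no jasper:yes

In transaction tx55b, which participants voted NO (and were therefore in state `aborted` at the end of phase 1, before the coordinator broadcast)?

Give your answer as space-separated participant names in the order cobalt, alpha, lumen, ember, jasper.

Txn tx55b phase 1: cobalt yes -> prepared; alpha no -> aborted; lumen no -> aborted; ember yes -> prepared; jasper yes -> prepared

Answer: alpha lumen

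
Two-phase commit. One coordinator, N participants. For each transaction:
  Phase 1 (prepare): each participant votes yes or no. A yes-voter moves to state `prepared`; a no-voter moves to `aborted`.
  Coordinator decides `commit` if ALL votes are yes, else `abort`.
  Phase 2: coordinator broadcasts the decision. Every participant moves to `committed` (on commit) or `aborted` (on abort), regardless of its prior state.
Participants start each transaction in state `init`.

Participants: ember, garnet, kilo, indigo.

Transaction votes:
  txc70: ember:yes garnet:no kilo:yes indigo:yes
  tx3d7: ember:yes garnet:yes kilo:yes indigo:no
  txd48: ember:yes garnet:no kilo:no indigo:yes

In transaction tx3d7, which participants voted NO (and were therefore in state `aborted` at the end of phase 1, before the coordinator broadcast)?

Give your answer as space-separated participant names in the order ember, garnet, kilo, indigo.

Txn tx3d7 phase 1: ember yes -> prepared; garnet yes -> prepared; kilo yes -> prepared; indigo no -> aborted

Answer: indigo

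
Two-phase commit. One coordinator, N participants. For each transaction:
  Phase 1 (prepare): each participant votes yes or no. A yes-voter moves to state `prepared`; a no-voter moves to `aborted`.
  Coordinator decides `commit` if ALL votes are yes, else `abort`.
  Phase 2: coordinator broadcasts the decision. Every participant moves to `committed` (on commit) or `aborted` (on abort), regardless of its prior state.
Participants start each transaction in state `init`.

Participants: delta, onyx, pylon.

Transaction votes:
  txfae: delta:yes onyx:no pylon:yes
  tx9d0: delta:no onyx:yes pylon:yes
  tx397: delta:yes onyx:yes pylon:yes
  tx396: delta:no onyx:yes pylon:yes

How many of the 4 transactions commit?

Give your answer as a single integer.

Answer: 1

Derivation:
txfae: no from onyx -> abort (commits=0)
tx9d0: no from delta -> abort (commits=0)
tx397: all yes -> commit (commits=1)
tx396: no from delta -> abort (commits=1)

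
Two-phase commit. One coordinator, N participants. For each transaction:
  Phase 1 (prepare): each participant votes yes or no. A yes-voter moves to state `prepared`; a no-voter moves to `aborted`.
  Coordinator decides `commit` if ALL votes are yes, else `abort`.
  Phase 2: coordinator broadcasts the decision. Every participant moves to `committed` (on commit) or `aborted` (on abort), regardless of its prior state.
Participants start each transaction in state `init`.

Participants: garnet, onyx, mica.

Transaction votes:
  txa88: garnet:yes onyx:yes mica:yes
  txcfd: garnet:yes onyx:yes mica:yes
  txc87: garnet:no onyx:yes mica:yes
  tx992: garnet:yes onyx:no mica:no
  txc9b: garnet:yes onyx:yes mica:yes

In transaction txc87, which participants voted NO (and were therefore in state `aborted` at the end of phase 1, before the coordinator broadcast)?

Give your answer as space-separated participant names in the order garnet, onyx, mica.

Answer: garnet

Derivation:
Txn txc87 phase 1: garnet no -> aborted; onyx yes -> prepared; mica yes -> prepared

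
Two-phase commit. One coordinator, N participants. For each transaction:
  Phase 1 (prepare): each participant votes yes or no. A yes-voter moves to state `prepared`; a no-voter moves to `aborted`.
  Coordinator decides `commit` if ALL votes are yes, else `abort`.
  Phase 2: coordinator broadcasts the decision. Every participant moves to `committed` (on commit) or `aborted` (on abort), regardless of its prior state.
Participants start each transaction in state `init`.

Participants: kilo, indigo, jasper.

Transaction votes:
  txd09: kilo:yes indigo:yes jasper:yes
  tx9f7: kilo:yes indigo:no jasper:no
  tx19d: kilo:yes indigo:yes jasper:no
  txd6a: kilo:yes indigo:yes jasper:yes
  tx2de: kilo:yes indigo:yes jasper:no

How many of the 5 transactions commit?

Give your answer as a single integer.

Answer: 2

Derivation:
txd09: all yes -> commit (commits=1)
tx9f7: no from indigo, jasper -> abort (commits=1)
tx19d: no from jasper -> abort (commits=1)
txd6a: all yes -> commit (commits=2)
tx2de: no from jasper -> abort (commits=2)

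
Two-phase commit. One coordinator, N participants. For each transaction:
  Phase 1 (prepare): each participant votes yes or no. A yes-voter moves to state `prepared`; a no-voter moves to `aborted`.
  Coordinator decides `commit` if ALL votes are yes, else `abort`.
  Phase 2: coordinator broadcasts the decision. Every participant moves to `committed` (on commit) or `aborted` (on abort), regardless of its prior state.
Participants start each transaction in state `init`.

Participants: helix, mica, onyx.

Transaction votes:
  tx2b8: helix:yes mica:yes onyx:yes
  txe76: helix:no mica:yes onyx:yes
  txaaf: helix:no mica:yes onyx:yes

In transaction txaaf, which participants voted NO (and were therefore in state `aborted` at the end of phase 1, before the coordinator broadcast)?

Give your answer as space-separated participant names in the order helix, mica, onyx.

Txn txaaf phase 1: helix no -> aborted; mica yes -> prepared; onyx yes -> prepared

Answer: helix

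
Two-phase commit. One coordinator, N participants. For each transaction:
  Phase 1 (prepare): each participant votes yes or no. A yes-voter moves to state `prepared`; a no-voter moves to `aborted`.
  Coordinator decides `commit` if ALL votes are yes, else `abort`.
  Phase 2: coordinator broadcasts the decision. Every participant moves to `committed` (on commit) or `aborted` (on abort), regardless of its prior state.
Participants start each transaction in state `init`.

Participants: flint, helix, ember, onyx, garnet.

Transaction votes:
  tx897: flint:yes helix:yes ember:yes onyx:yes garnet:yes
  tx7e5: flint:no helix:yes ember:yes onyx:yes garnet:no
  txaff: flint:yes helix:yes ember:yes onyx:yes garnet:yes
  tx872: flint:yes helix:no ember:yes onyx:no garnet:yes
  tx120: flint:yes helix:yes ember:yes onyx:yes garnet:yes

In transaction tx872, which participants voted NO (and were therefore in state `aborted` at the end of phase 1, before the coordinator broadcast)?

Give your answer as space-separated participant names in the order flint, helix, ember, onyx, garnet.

Answer: helix onyx

Derivation:
Txn tx872 phase 1: flint yes -> prepared; helix no -> aborted; ember yes -> prepared; onyx no -> aborted; garnet yes -> prepared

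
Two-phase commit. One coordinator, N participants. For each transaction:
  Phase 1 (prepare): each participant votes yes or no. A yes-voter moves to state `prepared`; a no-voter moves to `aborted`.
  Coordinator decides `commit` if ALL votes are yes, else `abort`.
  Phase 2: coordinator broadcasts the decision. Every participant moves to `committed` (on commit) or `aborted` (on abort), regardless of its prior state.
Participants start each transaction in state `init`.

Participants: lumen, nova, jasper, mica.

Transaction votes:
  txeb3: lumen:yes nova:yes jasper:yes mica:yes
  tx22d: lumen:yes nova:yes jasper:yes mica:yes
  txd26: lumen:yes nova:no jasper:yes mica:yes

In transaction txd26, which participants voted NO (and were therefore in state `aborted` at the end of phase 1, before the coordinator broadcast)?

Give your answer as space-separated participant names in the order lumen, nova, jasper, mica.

Answer: nova

Derivation:
Txn txd26 phase 1: lumen yes -> prepared; nova no -> aborted; jasper yes -> prepared; mica yes -> prepared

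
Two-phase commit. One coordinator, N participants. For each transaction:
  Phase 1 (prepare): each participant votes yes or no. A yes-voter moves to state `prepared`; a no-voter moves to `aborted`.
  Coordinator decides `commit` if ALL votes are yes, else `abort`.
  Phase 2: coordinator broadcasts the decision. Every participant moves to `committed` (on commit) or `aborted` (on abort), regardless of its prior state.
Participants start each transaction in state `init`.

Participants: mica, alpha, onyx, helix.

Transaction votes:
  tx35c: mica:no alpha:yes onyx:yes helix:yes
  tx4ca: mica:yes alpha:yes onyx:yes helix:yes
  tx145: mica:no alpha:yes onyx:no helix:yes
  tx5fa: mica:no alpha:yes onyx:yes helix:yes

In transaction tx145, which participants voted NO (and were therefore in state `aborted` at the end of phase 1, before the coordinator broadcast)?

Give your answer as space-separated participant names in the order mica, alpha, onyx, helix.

Answer: mica onyx

Derivation:
Txn tx145 phase 1: mica no -> aborted; alpha yes -> prepared; onyx no -> aborted; helix yes -> prepared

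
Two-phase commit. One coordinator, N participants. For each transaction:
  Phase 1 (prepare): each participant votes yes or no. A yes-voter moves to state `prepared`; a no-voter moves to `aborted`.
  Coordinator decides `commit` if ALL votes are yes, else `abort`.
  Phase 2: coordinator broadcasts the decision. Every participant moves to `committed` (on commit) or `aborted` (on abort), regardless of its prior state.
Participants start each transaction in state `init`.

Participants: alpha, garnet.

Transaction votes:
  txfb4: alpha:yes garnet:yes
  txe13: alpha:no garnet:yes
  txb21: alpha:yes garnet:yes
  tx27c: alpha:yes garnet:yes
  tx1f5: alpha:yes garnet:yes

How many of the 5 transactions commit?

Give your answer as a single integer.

txfb4: all yes -> commit (commits=1)
txe13: no from alpha -> abort (commits=1)
txb21: all yes -> commit (commits=2)
tx27c: all yes -> commit (commits=3)
tx1f5: all yes -> commit (commits=4)

Answer: 4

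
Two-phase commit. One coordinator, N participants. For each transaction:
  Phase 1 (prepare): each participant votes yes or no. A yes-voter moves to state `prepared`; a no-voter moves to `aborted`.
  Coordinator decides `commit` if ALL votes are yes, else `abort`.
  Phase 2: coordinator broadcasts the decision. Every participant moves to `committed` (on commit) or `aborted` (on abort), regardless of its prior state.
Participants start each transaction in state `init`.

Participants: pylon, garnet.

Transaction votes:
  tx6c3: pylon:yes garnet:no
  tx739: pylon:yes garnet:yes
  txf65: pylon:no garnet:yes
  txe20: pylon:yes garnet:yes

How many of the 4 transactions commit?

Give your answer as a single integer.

Answer: 2

Derivation:
tx6c3: no from garnet -> abort (commits=0)
tx739: all yes -> commit (commits=1)
txf65: no from pylon -> abort (commits=1)
txe20: all yes -> commit (commits=2)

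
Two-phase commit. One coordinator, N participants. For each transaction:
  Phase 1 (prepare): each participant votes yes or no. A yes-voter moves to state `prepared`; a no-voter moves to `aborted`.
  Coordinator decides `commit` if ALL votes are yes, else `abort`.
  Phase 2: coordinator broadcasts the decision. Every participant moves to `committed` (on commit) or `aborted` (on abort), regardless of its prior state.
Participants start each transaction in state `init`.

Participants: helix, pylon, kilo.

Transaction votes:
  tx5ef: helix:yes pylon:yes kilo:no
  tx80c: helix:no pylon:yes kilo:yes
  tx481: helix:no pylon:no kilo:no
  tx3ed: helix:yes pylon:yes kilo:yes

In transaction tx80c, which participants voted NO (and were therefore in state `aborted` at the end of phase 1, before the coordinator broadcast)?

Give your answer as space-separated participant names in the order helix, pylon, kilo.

Answer: helix

Derivation:
Txn tx80c phase 1: helix no -> aborted; pylon yes -> prepared; kilo yes -> prepared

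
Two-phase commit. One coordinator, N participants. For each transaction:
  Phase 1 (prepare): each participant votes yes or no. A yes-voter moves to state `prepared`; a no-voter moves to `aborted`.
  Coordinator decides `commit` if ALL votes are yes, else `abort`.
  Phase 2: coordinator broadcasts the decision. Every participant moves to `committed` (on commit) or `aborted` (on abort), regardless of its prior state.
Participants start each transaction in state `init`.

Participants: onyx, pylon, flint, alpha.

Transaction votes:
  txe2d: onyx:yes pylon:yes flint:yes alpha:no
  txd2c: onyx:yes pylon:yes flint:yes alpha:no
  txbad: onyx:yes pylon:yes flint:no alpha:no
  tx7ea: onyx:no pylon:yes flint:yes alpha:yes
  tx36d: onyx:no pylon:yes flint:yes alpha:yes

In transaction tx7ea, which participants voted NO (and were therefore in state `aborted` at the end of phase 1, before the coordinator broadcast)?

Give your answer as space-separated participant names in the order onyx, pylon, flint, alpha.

Answer: onyx

Derivation:
Txn tx7ea phase 1: onyx no -> aborted; pylon yes -> prepared; flint yes -> prepared; alpha yes -> prepared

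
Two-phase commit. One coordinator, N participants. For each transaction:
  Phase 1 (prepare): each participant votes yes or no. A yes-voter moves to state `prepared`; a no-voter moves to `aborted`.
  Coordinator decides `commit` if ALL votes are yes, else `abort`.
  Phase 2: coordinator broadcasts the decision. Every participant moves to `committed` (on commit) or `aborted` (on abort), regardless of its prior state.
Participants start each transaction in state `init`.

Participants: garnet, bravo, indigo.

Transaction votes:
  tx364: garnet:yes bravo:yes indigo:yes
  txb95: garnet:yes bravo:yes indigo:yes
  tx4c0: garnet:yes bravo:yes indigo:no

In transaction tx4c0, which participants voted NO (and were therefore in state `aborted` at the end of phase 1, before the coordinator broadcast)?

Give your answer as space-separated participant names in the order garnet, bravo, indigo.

Answer: indigo

Derivation:
Txn tx4c0 phase 1: garnet yes -> prepared; bravo yes -> prepared; indigo no -> aborted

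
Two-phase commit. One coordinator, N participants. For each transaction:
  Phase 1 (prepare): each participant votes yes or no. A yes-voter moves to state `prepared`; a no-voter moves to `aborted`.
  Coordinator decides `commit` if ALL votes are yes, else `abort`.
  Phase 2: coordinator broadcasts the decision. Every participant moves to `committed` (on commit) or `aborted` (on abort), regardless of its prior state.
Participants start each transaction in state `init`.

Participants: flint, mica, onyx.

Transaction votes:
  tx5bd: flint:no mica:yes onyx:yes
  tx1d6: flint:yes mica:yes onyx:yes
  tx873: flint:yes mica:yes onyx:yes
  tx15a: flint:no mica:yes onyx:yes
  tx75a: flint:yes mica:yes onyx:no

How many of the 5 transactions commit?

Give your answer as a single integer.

Answer: 2

Derivation:
tx5bd: no from flint -> abort (commits=0)
tx1d6: all yes -> commit (commits=1)
tx873: all yes -> commit (commits=2)
tx15a: no from flint -> abort (commits=2)
tx75a: no from onyx -> abort (commits=2)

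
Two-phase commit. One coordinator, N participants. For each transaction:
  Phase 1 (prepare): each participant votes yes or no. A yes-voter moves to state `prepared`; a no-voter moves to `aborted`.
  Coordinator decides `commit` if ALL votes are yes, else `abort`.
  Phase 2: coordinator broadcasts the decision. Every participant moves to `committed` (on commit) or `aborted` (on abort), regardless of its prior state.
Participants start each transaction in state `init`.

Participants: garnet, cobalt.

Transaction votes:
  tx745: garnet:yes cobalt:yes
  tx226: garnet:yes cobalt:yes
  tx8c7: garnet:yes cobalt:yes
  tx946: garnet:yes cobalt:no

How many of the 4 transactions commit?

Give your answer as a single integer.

Answer: 3

Derivation:
tx745: all yes -> commit (commits=1)
tx226: all yes -> commit (commits=2)
tx8c7: all yes -> commit (commits=3)
tx946: no from cobalt -> abort (commits=3)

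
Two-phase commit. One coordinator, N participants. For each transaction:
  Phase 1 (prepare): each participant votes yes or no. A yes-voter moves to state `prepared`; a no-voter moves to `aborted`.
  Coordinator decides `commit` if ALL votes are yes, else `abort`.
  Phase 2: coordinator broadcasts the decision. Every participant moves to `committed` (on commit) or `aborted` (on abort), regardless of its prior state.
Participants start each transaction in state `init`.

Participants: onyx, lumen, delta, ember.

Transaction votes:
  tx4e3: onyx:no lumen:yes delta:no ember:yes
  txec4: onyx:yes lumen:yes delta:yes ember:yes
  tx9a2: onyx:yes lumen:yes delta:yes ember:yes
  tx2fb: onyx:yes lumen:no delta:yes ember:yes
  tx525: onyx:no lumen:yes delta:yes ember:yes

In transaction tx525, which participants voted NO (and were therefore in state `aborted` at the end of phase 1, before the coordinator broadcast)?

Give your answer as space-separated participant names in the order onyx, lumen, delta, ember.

Answer: onyx

Derivation:
Txn tx525 phase 1: onyx no -> aborted; lumen yes -> prepared; delta yes -> prepared; ember yes -> prepared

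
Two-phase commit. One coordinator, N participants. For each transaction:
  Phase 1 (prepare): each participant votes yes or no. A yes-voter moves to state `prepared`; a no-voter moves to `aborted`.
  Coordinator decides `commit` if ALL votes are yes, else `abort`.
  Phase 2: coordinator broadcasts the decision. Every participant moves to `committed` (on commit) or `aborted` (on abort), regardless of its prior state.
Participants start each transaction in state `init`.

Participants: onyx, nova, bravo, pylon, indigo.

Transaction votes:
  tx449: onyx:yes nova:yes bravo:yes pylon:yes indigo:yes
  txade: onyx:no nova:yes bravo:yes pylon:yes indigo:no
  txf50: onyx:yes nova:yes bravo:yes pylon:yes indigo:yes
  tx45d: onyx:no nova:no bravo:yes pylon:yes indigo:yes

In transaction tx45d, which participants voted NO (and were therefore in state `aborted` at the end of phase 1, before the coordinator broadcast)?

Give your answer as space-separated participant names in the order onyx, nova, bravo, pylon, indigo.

Txn tx45d phase 1: onyx no -> aborted; nova no -> aborted; bravo yes -> prepared; pylon yes -> prepared; indigo yes -> prepared

Answer: onyx nova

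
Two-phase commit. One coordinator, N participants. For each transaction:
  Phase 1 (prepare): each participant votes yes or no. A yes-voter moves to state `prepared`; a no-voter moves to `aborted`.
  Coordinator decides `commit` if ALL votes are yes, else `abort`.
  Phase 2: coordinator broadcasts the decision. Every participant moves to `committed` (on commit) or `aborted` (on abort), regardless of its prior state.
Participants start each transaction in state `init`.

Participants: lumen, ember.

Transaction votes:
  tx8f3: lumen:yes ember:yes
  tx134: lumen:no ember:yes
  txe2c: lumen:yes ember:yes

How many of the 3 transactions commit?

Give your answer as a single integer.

tx8f3: all yes -> commit (commits=1)
tx134: no from lumen -> abort (commits=1)
txe2c: all yes -> commit (commits=2)

Answer: 2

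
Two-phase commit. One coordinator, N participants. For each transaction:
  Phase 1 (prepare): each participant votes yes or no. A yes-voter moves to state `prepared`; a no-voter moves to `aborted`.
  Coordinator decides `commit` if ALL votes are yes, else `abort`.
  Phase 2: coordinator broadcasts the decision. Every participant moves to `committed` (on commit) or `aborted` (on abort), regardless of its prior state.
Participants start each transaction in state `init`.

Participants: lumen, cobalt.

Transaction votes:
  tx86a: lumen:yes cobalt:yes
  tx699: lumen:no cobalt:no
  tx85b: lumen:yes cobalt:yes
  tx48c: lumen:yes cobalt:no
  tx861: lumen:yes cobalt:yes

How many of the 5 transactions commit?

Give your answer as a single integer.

Answer: 3

Derivation:
tx86a: all yes -> commit (commits=1)
tx699: no from lumen, cobalt -> abort (commits=1)
tx85b: all yes -> commit (commits=2)
tx48c: no from cobalt -> abort (commits=2)
tx861: all yes -> commit (commits=3)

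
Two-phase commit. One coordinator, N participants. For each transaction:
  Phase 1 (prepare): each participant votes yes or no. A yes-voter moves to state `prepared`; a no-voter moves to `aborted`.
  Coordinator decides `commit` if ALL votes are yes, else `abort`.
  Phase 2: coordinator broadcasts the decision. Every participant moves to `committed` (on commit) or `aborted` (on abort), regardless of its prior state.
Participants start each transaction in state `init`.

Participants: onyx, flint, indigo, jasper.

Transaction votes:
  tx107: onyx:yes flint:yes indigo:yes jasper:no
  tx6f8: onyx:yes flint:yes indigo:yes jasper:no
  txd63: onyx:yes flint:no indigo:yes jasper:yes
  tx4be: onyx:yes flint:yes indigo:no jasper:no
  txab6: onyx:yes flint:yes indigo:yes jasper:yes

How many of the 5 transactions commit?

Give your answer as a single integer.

tx107: no from jasper -> abort (commits=0)
tx6f8: no from jasper -> abort (commits=0)
txd63: no from flint -> abort (commits=0)
tx4be: no from indigo, jasper -> abort (commits=0)
txab6: all yes -> commit (commits=1)

Answer: 1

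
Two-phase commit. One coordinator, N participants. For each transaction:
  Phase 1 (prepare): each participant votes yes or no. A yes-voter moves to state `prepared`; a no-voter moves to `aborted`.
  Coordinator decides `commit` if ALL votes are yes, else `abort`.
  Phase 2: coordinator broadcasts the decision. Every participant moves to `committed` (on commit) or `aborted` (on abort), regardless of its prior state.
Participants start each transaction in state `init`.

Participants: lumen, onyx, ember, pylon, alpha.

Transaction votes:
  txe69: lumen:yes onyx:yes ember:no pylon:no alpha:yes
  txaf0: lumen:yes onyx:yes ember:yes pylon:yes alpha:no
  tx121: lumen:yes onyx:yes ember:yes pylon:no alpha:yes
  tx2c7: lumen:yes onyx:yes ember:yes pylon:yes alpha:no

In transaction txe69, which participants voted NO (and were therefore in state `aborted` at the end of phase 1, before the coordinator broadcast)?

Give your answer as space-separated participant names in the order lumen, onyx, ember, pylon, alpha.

Answer: ember pylon

Derivation:
Txn txe69 phase 1: lumen yes -> prepared; onyx yes -> prepared; ember no -> aborted; pylon no -> aborted; alpha yes -> prepared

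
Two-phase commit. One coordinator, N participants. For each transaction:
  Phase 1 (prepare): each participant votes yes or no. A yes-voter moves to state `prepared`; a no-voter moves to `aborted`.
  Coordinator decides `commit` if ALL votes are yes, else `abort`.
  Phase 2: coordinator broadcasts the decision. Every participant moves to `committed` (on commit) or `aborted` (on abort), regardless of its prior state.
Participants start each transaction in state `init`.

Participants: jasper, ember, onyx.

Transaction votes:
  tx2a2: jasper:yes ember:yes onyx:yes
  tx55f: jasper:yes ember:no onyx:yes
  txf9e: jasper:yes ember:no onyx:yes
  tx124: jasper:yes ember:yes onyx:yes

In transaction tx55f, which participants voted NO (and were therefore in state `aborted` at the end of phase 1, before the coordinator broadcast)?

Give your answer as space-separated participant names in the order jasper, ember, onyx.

Answer: ember

Derivation:
Txn tx55f phase 1: jasper yes -> prepared; ember no -> aborted; onyx yes -> prepared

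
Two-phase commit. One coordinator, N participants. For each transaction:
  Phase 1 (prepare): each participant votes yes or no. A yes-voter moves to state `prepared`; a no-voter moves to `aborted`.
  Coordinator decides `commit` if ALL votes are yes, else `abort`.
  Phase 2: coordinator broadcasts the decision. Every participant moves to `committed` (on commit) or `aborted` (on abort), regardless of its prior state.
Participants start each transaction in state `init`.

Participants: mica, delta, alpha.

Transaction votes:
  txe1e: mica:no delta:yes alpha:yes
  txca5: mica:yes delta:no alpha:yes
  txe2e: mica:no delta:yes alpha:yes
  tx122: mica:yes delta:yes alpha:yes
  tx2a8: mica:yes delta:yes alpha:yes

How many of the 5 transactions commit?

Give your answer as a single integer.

txe1e: no from mica -> abort (commits=0)
txca5: no from delta -> abort (commits=0)
txe2e: no from mica -> abort (commits=0)
tx122: all yes -> commit (commits=1)
tx2a8: all yes -> commit (commits=2)

Answer: 2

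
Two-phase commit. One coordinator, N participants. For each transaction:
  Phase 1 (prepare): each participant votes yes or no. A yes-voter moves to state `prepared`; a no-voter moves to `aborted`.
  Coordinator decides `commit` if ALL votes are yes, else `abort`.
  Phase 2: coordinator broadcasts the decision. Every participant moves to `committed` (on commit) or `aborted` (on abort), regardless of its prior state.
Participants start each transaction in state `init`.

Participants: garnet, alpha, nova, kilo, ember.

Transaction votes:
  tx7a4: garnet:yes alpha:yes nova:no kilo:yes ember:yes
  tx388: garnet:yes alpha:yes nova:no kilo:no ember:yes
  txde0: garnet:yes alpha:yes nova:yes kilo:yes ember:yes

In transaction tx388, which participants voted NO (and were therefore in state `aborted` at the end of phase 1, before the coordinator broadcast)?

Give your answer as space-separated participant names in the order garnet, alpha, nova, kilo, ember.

Answer: nova kilo

Derivation:
Txn tx388 phase 1: garnet yes -> prepared; alpha yes -> prepared; nova no -> aborted; kilo no -> aborted; ember yes -> prepared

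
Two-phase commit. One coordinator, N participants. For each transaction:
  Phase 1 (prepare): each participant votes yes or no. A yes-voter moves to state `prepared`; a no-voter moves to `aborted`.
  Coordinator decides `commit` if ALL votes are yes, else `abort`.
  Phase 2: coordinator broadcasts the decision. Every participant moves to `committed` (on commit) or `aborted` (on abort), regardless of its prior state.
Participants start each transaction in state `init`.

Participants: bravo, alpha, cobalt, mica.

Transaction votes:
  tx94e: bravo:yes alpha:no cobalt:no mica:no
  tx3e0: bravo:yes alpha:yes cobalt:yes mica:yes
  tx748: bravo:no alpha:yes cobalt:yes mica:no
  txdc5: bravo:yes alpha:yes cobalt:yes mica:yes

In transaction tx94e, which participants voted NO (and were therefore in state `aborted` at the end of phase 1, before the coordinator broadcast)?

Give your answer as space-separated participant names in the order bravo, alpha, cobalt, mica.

Txn tx94e phase 1: bravo yes -> prepared; alpha no -> aborted; cobalt no -> aborted; mica no -> aborted

Answer: alpha cobalt mica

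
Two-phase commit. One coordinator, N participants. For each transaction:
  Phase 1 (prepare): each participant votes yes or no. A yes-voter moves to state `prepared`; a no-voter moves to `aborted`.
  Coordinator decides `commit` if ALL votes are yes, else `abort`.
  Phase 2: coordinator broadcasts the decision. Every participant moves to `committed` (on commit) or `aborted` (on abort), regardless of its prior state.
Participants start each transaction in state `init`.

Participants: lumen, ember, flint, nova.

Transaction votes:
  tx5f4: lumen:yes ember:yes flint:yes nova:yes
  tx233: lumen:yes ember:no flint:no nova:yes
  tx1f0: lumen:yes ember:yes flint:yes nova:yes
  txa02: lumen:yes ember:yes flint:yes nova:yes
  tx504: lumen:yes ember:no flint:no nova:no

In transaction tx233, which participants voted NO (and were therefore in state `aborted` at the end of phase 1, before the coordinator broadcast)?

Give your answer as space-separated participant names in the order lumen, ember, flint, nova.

Txn tx233 phase 1: lumen yes -> prepared; ember no -> aborted; flint no -> aborted; nova yes -> prepared

Answer: ember flint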